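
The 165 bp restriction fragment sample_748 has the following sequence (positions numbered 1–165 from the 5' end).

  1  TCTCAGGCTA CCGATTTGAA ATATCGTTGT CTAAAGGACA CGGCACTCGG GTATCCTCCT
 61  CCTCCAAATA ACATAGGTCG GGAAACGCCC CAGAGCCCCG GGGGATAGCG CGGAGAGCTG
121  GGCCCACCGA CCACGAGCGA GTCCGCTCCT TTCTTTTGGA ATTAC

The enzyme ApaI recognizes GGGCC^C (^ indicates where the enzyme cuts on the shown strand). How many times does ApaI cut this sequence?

GGGCCC occurs starting at position 120.
ApaI cuts at 1 site.

1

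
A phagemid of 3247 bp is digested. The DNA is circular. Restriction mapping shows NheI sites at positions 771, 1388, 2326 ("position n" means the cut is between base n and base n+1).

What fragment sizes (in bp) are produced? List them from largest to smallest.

1692, 938, 617 bp

Circular molecule, 3 cuts → 3 fragments:
  1388 − 771 = 617 bp
  2326 − 1388 = 938 bp
  wrap: 3247 − 2326 + 771 = 1692 bp
Sorted largest to smallest: 1692, 938, 617 bp.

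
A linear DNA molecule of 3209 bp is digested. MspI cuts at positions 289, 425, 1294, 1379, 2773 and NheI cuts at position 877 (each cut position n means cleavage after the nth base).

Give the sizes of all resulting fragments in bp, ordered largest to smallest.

1394, 452, 436, 417, 289, 136, 85 bp

Combined cut positions (sorted): 289, 425, 877, 1294, 1379, 2773.
Linear molecule, 6 cuts → 7 fragments:
  289 − 0 = 289 bp
  425 − 289 = 136 bp
  877 − 425 = 452 bp
  1294 − 877 = 417 bp
  1379 − 1294 = 85 bp
  2773 − 1379 = 1394 bp
  3209 − 2773 = 436 bp
Sorted largest to smallest: 1394, 452, 436, 417, 289, 136, 85 bp.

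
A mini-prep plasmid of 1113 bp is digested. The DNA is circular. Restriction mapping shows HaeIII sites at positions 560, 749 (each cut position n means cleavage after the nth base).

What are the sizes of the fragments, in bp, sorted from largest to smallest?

Circular molecule, 2 cuts → 2 fragments:
  749 − 560 = 189 bp
  wrap: 1113 − 749 + 560 = 924 bp
Sorted largest to smallest: 924, 189 bp.

924, 189 bp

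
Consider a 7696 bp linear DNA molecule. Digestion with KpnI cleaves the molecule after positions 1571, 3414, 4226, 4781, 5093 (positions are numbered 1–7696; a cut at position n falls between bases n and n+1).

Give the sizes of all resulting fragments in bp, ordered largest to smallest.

2603, 1843, 1571, 812, 555, 312 bp

Linear molecule, 5 cuts → 6 fragments:
  1571 − 0 = 1571 bp
  3414 − 1571 = 1843 bp
  4226 − 3414 = 812 bp
  4781 − 4226 = 555 bp
  5093 − 4781 = 312 bp
  7696 − 5093 = 2603 bp
Sorted largest to smallest: 2603, 1843, 1571, 812, 555, 312 bp.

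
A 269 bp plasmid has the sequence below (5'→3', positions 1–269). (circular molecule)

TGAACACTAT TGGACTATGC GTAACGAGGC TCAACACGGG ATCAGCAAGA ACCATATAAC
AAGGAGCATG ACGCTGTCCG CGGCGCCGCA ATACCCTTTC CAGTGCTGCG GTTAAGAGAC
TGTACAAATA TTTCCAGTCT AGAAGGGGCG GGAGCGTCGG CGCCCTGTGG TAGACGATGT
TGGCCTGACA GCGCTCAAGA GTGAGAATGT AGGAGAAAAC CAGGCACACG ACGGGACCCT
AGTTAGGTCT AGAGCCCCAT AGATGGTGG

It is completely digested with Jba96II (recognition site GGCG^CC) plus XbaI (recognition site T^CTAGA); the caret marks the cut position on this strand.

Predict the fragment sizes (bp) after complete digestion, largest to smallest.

106, 86, 53, 24 bp

Jba96II sites (GGCGCC) start at positions 82, 159.
Jba96II cuts after base 4 of each site, so after positions 85, 162.
XbaI sites (TCTAGA) start at positions 138, 248.
XbaI cuts after the first base of each site, so after positions 138, 248.
Combined cut positions: 85, 138, 162, 248.
Circular molecule, 4 cuts → 4 fragments:
  86–138 → 53 bp
  139–162 → 24 bp
  163–248 → 86 bp
  249–269 then 1–85 → 21 + 85 = 106 bp
Sorted largest to smallest: 106, 86, 53, 24 bp.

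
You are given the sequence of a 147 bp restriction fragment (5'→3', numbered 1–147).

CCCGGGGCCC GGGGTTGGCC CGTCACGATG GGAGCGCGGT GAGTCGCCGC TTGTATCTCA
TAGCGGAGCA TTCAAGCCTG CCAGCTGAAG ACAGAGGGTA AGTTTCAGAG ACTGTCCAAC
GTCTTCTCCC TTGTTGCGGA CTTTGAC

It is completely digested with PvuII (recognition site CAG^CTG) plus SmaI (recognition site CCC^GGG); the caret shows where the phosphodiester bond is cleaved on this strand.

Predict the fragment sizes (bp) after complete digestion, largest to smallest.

The PvuII site (CAGCTG) starts at position 82.
PvuII cuts after base 3 of each site, so after position 84.
SmaI sites (CCCGGG) start at positions 1, 8.
SmaI cuts after base 3 of each site, so after positions 3, 10.
Combined cut positions: 3, 10, 84.
Linear molecule, 3 cuts → 4 fragments:
  1–3 → 3 bp
  4–10 → 7 bp
  11–84 → 74 bp
  85–147 → 63 bp
Sorted largest to smallest: 74, 63, 7, 3 bp.

74, 63, 7, 3 bp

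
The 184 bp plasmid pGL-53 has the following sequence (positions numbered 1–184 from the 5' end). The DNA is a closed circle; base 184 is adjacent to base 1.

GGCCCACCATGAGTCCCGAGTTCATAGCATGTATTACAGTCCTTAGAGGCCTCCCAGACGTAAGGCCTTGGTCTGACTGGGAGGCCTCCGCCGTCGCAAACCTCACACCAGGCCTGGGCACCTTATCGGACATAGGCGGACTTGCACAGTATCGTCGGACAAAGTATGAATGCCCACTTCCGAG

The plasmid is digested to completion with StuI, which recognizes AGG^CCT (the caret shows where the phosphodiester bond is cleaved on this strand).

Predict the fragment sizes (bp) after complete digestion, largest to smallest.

StuI sites (AGGCCT) start at positions 47, 63, 82, 110.
StuI cuts after base 3 of each site, so after positions 49, 65, 84, 112.
Circular molecule, 4 cuts → 4 fragments:
  50–65 → 16 bp
  66–84 → 19 bp
  85–112 → 28 bp
  113–184 then 1–49 → 72 + 49 = 121 bp
Sorted largest to smallest: 121, 28, 19, 16 bp.

121, 28, 19, 16 bp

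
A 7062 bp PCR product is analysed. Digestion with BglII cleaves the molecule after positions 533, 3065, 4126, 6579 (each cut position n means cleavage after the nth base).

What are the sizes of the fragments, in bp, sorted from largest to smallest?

2532, 2453, 1061, 533, 483 bp

Linear molecule, 4 cuts → 5 fragments:
  533 − 0 = 533 bp
  3065 − 533 = 2532 bp
  4126 − 3065 = 1061 bp
  6579 − 4126 = 2453 bp
  7062 − 6579 = 483 bp
Sorted largest to smallest: 2532, 2453, 1061, 533, 483 bp.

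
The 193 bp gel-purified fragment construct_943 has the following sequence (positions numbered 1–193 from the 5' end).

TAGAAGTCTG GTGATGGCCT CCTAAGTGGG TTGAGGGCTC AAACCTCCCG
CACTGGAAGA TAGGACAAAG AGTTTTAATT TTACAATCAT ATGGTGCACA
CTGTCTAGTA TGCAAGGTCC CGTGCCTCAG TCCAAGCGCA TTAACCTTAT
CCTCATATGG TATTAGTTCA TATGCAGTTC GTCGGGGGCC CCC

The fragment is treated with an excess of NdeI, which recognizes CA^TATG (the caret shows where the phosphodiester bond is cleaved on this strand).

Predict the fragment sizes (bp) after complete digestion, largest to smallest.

89, 66, 23, 15 bp

NdeI sites (CATATG) start at positions 88, 154, 169.
NdeI cuts after base 2 of each site, so after positions 89, 155, 170.
Linear molecule, 3 cuts → 4 fragments:
  1–89 → 89 bp
  90–155 → 66 bp
  156–170 → 15 bp
  171–193 → 23 bp
Sorted largest to smallest: 89, 66, 23, 15 bp.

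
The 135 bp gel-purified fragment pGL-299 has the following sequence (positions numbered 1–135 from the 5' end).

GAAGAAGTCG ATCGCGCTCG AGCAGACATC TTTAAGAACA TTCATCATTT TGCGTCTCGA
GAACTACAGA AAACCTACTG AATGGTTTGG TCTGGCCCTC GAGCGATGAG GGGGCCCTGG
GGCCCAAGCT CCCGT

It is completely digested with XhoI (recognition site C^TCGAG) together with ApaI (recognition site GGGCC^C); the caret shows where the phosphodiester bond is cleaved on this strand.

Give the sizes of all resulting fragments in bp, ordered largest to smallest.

XhoI sites (CTCGAG) start at positions 17, 56, 98.
XhoI cuts after the first base of each site, so after positions 17, 56, 98.
ApaI sites (GGGCCC) start at positions 112, 120.
ApaI cuts after base 5 of each site (before the last base), so after positions 116, 124.
Combined cut positions: 17, 56, 98, 116, 124.
Linear molecule, 5 cuts → 6 fragments:
  1–17 → 17 bp
  18–56 → 39 bp
  57–98 → 42 bp
  99–116 → 18 bp
  117–124 → 8 bp
  125–135 → 11 bp
Sorted largest to smallest: 42, 39, 18, 17, 11, 8 bp.

42, 39, 18, 17, 11, 8 bp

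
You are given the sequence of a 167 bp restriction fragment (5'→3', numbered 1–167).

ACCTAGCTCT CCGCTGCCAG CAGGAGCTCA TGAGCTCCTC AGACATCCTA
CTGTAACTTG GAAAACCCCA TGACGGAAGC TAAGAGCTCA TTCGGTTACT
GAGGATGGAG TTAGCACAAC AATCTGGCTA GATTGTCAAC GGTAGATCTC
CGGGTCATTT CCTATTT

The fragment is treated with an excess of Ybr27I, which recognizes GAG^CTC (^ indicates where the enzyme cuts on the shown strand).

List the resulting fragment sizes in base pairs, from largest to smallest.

81, 52, 26, 8 bp

Ybr27I sites (GAGCTC) start at positions 24, 32, 84.
Ybr27I cuts after base 3 of each site, so after positions 26, 34, 86.
Linear molecule, 3 cuts → 4 fragments:
  1–26 → 26 bp
  27–34 → 8 bp
  35–86 → 52 bp
  87–167 → 81 bp
Sorted largest to smallest: 81, 52, 26, 8 bp.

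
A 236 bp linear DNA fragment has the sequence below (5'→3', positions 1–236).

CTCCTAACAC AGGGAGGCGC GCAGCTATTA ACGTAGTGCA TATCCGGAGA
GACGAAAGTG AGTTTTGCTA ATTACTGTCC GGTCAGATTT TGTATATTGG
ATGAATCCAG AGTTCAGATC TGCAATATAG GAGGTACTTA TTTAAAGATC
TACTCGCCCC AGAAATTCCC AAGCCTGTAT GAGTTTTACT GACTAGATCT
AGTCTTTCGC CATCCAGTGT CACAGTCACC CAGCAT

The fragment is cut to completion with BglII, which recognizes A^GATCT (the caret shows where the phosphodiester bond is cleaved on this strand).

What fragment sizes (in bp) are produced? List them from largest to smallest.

116, 49, 41, 30 bp

BglII sites (AGATCT) start at positions 116, 146, 195.
BglII cuts after the first base of each site, so after positions 116, 146, 195.
Linear molecule, 3 cuts → 4 fragments:
  1–116 → 116 bp
  117–146 → 30 bp
  147–195 → 49 bp
  196–236 → 41 bp
Sorted largest to smallest: 116, 49, 41, 30 bp.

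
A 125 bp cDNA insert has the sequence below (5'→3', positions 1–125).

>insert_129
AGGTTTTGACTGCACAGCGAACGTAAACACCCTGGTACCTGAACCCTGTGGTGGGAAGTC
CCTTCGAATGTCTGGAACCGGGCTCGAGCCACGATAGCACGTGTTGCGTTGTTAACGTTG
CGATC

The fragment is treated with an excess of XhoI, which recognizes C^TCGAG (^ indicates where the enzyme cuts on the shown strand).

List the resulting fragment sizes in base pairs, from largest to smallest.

83, 42 bp

The XhoI site (CTCGAG) starts at position 83.
XhoI cuts after the first base of each site, so after position 83.
Linear molecule, 1 cut → 2 fragments:
  1–83 → 83 bp
  84–125 → 42 bp
Sorted largest to smallest: 83, 42 bp.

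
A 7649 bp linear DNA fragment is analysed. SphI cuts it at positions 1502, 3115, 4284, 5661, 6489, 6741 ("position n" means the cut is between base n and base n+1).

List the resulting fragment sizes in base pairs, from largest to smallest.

Linear molecule, 6 cuts → 7 fragments:
  1502 − 0 = 1502 bp
  3115 − 1502 = 1613 bp
  4284 − 3115 = 1169 bp
  5661 − 4284 = 1377 bp
  6489 − 5661 = 828 bp
  6741 − 6489 = 252 bp
  7649 − 6741 = 908 bp
Sorted largest to smallest: 1613, 1502, 1377, 1169, 908, 828, 252 bp.

1613, 1502, 1377, 1169, 908, 828, 252 bp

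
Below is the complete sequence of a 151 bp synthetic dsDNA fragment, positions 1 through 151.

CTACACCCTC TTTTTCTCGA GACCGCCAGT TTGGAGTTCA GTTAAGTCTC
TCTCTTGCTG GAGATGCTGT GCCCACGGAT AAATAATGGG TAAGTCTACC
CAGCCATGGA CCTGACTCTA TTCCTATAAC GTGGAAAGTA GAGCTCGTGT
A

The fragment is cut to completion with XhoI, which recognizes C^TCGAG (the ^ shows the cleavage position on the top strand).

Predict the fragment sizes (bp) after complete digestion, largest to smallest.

The XhoI site (CTCGAG) starts at position 16.
XhoI cuts after the first base of each site, so after position 16.
Linear molecule, 1 cut → 2 fragments:
  1–16 → 16 bp
  17–151 → 135 bp
Sorted largest to smallest: 135, 16 bp.

135, 16 bp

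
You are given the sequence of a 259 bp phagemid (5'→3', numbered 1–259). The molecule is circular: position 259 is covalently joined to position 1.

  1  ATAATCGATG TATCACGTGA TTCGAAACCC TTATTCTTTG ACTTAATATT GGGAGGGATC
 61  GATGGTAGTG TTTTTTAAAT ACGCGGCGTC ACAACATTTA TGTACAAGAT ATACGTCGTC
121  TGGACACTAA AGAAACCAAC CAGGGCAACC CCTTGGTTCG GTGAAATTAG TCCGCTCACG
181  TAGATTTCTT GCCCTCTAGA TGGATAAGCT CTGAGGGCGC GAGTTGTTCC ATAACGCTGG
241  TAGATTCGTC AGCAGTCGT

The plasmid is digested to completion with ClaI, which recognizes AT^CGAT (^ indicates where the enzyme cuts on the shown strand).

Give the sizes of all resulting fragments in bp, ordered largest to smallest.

ClaI sites (ATCGAT) start at positions 4, 58.
ClaI cuts after base 2 of each site, so after positions 5, 59.
Circular molecule, 2 cuts → 2 fragments:
  6–59 → 54 bp
  60–259 then 1–5 → 200 + 5 = 205 bp
Sorted largest to smallest: 205, 54 bp.

205, 54 bp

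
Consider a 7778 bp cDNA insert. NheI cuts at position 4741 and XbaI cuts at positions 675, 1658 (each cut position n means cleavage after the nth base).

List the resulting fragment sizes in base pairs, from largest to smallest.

Combined cut positions (sorted): 675, 1658, 4741.
Linear molecule, 3 cuts → 4 fragments:
  675 − 0 = 675 bp
  1658 − 675 = 983 bp
  4741 − 1658 = 3083 bp
  7778 − 4741 = 3037 bp
Sorted largest to smallest: 3083, 3037, 983, 675 bp.

3083, 3037, 983, 675 bp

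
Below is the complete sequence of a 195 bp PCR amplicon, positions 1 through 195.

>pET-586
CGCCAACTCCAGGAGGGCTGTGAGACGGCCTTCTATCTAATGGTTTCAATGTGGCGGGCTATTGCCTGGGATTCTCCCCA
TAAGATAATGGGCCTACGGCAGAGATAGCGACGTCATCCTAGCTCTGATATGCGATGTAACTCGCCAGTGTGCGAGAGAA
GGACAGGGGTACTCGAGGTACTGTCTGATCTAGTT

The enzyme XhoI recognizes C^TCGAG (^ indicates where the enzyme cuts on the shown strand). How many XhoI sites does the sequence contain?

CTCGAG occurs starting at position 172.
XhoI cuts at 1 site.

1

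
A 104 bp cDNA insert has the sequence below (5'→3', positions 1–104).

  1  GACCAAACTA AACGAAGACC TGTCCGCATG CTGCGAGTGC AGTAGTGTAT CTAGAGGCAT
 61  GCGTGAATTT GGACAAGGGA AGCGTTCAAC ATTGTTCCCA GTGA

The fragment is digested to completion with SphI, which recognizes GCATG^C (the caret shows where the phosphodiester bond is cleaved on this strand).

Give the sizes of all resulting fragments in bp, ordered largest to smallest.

SphI sites (GCATGC) start at positions 26, 57.
SphI cuts after base 5 of each site (before the last base), so after positions 30, 61.
Linear molecule, 2 cuts → 3 fragments:
  1–30 → 30 bp
  31–61 → 31 bp
  62–104 → 43 bp
Sorted largest to smallest: 43, 31, 30 bp.

43, 31, 30 bp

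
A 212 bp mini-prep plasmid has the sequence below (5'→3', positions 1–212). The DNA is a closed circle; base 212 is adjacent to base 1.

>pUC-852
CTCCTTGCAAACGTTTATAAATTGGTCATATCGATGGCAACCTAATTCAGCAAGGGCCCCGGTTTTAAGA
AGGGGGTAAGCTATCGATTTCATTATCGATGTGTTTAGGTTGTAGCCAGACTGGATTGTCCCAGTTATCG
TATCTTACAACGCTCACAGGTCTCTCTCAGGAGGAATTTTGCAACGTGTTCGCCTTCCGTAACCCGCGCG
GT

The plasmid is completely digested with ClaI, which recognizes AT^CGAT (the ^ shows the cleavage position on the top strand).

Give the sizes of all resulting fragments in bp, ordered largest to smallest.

ClaI sites (ATCGAT) start at positions 30, 83, 95.
ClaI cuts after base 2 of each site, so after positions 31, 84, 96.
Circular molecule, 3 cuts → 3 fragments:
  32–84 → 53 bp
  85–96 → 12 bp
  97–212 then 1–31 → 116 + 31 = 147 bp
Sorted largest to smallest: 147, 53, 12 bp.

147, 53, 12 bp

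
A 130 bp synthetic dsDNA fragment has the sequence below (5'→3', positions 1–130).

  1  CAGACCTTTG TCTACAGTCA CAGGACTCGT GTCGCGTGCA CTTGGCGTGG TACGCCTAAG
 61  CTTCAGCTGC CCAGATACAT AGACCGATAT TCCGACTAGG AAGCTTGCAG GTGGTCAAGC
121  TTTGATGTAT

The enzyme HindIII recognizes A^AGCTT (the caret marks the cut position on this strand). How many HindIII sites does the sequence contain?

3

AAGCTT occurs starting at positions 58, 101, 117.
HindIII cuts at 3 sites.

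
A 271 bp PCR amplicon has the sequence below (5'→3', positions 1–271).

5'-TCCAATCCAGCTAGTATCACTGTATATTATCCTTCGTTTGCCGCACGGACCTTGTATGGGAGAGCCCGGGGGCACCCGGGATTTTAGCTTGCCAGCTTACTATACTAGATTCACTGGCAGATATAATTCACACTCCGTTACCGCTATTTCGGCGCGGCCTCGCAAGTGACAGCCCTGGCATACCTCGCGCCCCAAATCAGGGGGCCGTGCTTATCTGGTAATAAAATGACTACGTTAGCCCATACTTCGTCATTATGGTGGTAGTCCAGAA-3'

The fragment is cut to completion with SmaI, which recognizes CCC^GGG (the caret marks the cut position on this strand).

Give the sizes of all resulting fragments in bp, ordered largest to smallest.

SmaI sites (CCCGGG) start at positions 65, 75.
SmaI cuts after base 3 of each site, so after positions 67, 77.
Linear molecule, 2 cuts → 3 fragments:
  1–67 → 67 bp
  68–77 → 10 bp
  78–271 → 194 bp
Sorted largest to smallest: 194, 67, 10 bp.

194, 67, 10 bp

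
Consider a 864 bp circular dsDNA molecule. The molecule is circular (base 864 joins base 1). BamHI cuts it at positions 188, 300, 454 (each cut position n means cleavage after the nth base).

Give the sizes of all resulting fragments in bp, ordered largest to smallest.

598, 154, 112 bp

Circular molecule, 3 cuts → 3 fragments:
  300 − 188 = 112 bp
  454 − 300 = 154 bp
  wrap: 864 − 454 + 188 = 598 bp
Sorted largest to smallest: 598, 154, 112 bp.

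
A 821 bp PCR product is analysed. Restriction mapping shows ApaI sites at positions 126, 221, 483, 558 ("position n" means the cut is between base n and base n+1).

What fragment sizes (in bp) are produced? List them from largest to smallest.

Linear molecule, 4 cuts → 5 fragments:
  126 − 0 = 126 bp
  221 − 126 = 95 bp
  483 − 221 = 262 bp
  558 − 483 = 75 bp
  821 − 558 = 263 bp
Sorted largest to smallest: 263, 262, 126, 95, 75 bp.

263, 262, 126, 95, 75 bp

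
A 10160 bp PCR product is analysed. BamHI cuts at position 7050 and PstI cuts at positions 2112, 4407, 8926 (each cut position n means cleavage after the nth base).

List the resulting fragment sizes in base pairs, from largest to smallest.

2643, 2295, 2112, 1876, 1234 bp

Combined cut positions (sorted): 2112, 4407, 7050, 8926.
Linear molecule, 4 cuts → 5 fragments:
  2112 − 0 = 2112 bp
  4407 − 2112 = 2295 bp
  7050 − 4407 = 2643 bp
  8926 − 7050 = 1876 bp
  10160 − 8926 = 1234 bp
Sorted largest to smallest: 2643, 2295, 2112, 1876, 1234 bp.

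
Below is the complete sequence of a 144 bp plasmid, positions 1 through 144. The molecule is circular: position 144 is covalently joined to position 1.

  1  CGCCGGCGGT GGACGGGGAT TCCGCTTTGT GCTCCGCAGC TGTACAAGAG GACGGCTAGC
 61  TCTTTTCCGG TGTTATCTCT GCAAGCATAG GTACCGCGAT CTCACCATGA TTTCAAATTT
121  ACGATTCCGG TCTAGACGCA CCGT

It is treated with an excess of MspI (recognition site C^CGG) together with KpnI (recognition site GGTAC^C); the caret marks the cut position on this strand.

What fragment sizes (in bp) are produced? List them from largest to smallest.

64, 33, 27, 20 bp

MspI sites (CCGG) start at positions 3, 67, 127.
MspI cuts after the first base of each site, so after positions 3, 67, 127.
The KpnI site (GGTACC) starts at position 90.
KpnI cuts after base 5 of each site (before the last base), so after position 94.
Combined cut positions: 3, 67, 94, 127.
Circular molecule, 4 cuts → 4 fragments:
  4–67 → 64 bp
  68–94 → 27 bp
  95–127 → 33 bp
  128–144 then 1–3 → 17 + 3 = 20 bp
Sorted largest to smallest: 64, 33, 27, 20 bp.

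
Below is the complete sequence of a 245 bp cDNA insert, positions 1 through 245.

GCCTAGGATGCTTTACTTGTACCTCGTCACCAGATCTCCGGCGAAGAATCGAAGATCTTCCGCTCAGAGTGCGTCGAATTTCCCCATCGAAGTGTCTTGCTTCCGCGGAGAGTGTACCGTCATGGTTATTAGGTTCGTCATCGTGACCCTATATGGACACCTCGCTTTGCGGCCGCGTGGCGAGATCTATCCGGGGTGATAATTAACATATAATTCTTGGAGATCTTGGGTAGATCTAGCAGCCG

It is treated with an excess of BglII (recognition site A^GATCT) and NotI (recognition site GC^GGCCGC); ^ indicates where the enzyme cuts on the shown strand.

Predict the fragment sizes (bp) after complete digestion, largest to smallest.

117, 38, 32, 21, 13, 13, 11 bp

BglII sites (AGATCT) start at positions 32, 53, 183, 221, 232.
BglII cuts after the first base of each site, so after positions 32, 53, 183, 221, 232.
The NotI site (GCGGCCGC) starts at position 169.
NotI cuts after base 2 of each site, so after position 170.
Combined cut positions: 32, 53, 170, 183, 221, 232.
Linear molecule, 6 cuts → 7 fragments:
  1–32 → 32 bp
  33–53 → 21 bp
  54–170 → 117 bp
  171–183 → 13 bp
  184–221 → 38 bp
  222–232 → 11 bp
  233–245 → 13 bp
Sorted largest to smallest: 117, 38, 32, 21, 13, 13, 11 bp.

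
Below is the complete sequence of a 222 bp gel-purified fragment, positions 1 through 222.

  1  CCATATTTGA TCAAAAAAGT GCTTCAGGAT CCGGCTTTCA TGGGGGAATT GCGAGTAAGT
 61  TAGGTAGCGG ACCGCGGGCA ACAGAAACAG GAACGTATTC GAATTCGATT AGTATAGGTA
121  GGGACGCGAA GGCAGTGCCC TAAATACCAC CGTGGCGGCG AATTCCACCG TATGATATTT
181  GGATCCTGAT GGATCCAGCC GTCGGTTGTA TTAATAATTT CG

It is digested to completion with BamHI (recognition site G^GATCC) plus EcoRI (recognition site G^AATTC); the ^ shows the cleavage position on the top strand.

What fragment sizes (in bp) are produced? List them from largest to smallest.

BamHI sites (GGATCC) start at positions 27, 181, 191.
BamHI cuts after the first base of each site, so after positions 27, 181, 191.
EcoRI sites (GAATTC) start at positions 101, 160.
EcoRI cuts after the first base of each site, so after positions 101, 160.
Combined cut positions: 27, 101, 160, 181, 191.
Linear molecule, 5 cuts → 6 fragments:
  1–27 → 27 bp
  28–101 → 74 bp
  102–160 → 59 bp
  161–181 → 21 bp
  182–191 → 10 bp
  192–222 → 31 bp
Sorted largest to smallest: 74, 59, 31, 27, 21, 10 bp.

74, 59, 31, 27, 21, 10 bp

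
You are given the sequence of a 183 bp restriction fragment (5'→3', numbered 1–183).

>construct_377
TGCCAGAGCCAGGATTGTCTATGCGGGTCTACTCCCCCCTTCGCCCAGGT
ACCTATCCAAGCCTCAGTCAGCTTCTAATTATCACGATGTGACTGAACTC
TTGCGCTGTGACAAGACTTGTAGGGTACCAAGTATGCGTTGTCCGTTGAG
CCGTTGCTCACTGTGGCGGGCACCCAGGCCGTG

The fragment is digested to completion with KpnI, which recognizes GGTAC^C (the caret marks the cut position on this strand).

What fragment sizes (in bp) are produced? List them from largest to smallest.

KpnI sites (GGTACC) start at positions 48, 124.
KpnI cuts after base 5 of each site (before the last base), so after positions 52, 128.
Linear molecule, 2 cuts → 3 fragments:
  1–52 → 52 bp
  53–128 → 76 bp
  129–183 → 55 bp
Sorted largest to smallest: 76, 55, 52 bp.

76, 55, 52 bp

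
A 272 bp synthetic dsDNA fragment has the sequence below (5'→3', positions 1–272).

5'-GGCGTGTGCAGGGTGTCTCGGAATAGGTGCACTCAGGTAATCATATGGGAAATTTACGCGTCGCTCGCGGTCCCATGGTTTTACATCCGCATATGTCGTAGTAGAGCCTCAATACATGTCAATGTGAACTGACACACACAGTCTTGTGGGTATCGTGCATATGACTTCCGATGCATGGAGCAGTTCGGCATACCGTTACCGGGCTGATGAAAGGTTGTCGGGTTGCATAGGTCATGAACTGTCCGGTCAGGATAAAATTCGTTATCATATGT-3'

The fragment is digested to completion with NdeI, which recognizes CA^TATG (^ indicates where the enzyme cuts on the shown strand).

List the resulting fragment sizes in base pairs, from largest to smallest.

108, 68, 48, 43, 5 bp

NdeI sites (CATATG) start at positions 42, 90, 158, 266.
NdeI cuts after base 2 of each site, so after positions 43, 91, 159, 267.
Linear molecule, 4 cuts → 5 fragments:
  1–43 → 43 bp
  44–91 → 48 bp
  92–159 → 68 bp
  160–267 → 108 bp
  268–272 → 5 bp
Sorted largest to smallest: 108, 68, 48, 43, 5 bp.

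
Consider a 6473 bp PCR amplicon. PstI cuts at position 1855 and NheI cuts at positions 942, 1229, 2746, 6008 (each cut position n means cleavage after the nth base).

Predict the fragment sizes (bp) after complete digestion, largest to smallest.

3262, 942, 891, 626, 465, 287 bp

Combined cut positions (sorted): 942, 1229, 1855, 2746, 6008.
Linear molecule, 5 cuts → 6 fragments:
  942 − 0 = 942 bp
  1229 − 942 = 287 bp
  1855 − 1229 = 626 bp
  2746 − 1855 = 891 bp
  6008 − 2746 = 3262 bp
  6473 − 6008 = 465 bp
Sorted largest to smallest: 3262, 942, 891, 626, 465, 287 bp.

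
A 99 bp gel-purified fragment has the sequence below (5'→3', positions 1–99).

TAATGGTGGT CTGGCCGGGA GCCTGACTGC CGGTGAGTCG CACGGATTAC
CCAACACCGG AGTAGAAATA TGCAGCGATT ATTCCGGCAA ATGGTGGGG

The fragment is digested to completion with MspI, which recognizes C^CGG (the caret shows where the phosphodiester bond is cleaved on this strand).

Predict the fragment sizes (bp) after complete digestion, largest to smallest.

MspI sites (CCGG) start at positions 15, 30, 57, 84.
MspI cuts after the first base of each site, so after positions 15, 30, 57, 84.
Linear molecule, 4 cuts → 5 fragments:
  1–15 → 15 bp
  16–30 → 15 bp
  31–57 → 27 bp
  58–84 → 27 bp
  85–99 → 15 bp
Sorted largest to smallest: 27, 27, 15, 15, 15 bp.

27, 27, 15, 15, 15 bp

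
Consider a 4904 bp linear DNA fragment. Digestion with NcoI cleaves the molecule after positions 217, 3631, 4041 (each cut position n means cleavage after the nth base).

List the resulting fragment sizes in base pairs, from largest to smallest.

3414, 863, 410, 217 bp

Linear molecule, 3 cuts → 4 fragments:
  217 − 0 = 217 bp
  3631 − 217 = 3414 bp
  4041 − 3631 = 410 bp
  4904 − 4041 = 863 bp
Sorted largest to smallest: 3414, 863, 410, 217 bp.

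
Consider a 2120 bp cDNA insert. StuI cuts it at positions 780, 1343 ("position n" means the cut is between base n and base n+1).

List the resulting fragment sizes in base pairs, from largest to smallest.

Linear molecule, 2 cuts → 3 fragments:
  780 − 0 = 780 bp
  1343 − 780 = 563 bp
  2120 − 1343 = 777 bp
Sorted largest to smallest: 780, 777, 563 bp.

780, 777, 563 bp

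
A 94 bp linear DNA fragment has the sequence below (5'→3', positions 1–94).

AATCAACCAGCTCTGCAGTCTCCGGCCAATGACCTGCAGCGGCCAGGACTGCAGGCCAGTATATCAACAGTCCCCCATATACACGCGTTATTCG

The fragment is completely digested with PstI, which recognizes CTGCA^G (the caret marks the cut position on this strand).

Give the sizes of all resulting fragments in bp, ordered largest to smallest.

PstI sites (CTGCAG) start at positions 13, 34, 49.
PstI cuts after base 5 of each site (before the last base), so after positions 17, 38, 53.
Linear molecule, 3 cuts → 4 fragments:
  1–17 → 17 bp
  18–38 → 21 bp
  39–53 → 15 bp
  54–94 → 41 bp
Sorted largest to smallest: 41, 21, 17, 15 bp.

41, 21, 17, 15 bp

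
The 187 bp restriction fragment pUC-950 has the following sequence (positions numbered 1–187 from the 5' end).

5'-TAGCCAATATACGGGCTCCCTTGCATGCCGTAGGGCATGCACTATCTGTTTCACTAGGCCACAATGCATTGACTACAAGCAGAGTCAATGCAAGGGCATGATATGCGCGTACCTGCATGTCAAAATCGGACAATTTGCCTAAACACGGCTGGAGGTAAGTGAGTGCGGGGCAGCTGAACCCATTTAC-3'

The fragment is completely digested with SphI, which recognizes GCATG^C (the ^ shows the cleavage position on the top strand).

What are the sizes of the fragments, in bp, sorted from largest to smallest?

148, 27, 12 bp

SphI sites (GCATGC) start at positions 23, 35.
SphI cuts after base 5 of each site (before the last base), so after positions 27, 39.
Linear molecule, 2 cuts → 3 fragments:
  1–27 → 27 bp
  28–39 → 12 bp
  40–187 → 148 bp
Sorted largest to smallest: 148, 27, 12 bp.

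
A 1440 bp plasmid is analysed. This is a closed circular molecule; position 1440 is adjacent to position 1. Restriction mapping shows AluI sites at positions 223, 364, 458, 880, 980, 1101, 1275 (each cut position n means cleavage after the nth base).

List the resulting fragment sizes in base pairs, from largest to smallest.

Circular molecule, 7 cuts → 7 fragments:
  364 − 223 = 141 bp
  458 − 364 = 94 bp
  880 − 458 = 422 bp
  980 − 880 = 100 bp
  1101 − 980 = 121 bp
  1275 − 1101 = 174 bp
  wrap: 1440 − 1275 + 223 = 388 bp
Sorted largest to smallest: 422, 388, 174, 141, 121, 100, 94 bp.

422, 388, 174, 141, 121, 100, 94 bp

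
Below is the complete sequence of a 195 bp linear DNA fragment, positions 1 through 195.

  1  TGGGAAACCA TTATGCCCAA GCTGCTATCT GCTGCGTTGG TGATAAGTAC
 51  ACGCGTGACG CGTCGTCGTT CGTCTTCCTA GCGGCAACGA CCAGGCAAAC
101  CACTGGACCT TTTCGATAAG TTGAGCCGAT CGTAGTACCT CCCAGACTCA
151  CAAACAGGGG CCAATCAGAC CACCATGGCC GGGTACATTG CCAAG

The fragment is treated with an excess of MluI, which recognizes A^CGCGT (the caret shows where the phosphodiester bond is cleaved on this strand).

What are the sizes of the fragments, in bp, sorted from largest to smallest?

MluI sites (ACGCGT) start at positions 51, 58.
MluI cuts after the first base of each site, so after positions 51, 58.
Linear molecule, 2 cuts → 3 fragments:
  1–51 → 51 bp
  52–58 → 7 bp
  59–195 → 137 bp
Sorted largest to smallest: 137, 51, 7 bp.

137, 51, 7 bp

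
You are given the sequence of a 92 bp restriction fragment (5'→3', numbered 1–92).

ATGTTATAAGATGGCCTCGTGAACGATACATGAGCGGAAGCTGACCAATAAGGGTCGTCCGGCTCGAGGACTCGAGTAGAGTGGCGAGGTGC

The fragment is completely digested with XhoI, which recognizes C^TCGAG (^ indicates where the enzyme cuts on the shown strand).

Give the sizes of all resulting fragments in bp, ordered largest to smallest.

XhoI sites (CTCGAG) start at positions 63, 71.
XhoI cuts after the first base of each site, so after positions 63, 71.
Linear molecule, 2 cuts → 3 fragments:
  1–63 → 63 bp
  64–71 → 8 bp
  72–92 → 21 bp
Sorted largest to smallest: 63, 21, 8 bp.

63, 21, 8 bp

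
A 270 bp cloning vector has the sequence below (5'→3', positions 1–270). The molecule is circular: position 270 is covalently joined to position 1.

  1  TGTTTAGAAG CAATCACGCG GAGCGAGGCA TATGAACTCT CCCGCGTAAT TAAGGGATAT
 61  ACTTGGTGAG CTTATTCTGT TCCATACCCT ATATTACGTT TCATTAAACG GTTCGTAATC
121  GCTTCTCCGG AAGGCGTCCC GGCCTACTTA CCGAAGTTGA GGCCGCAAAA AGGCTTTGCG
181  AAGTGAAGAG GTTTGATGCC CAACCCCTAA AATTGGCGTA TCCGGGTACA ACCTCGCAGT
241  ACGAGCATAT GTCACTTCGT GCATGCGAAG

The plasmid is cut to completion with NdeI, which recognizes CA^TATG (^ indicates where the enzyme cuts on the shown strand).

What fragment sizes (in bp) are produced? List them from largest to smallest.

NdeI sites (CATATG) start at positions 29, 246.
NdeI cuts after base 2 of each site, so after positions 30, 247.
Circular molecule, 2 cuts → 2 fragments:
  31–247 → 217 bp
  248–270 then 1–30 → 23 + 30 = 53 bp
Sorted largest to smallest: 217, 53 bp.

217, 53 bp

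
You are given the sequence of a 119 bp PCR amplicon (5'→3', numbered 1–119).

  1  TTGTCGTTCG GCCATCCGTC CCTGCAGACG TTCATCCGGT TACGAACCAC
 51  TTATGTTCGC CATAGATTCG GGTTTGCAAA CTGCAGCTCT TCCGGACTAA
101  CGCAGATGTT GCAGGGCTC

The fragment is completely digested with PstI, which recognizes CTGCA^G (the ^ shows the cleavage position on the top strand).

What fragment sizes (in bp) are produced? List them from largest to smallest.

PstI sites (CTGCAG) start at positions 22, 81.
PstI cuts after base 5 of each site (before the last base), so after positions 26, 85.
Linear molecule, 2 cuts → 3 fragments:
  1–26 → 26 bp
  27–85 → 59 bp
  86–119 → 34 bp
Sorted largest to smallest: 59, 34, 26 bp.

59, 34, 26 bp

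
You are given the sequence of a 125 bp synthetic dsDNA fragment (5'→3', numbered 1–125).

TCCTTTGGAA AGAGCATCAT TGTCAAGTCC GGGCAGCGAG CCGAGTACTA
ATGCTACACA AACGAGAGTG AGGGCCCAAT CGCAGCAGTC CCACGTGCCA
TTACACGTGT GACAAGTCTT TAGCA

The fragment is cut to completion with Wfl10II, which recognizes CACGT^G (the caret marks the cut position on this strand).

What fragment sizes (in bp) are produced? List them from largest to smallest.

96, 17, 12 bp

Wfl10II sites (CACGTG) start at positions 92, 104.
Wfl10II cuts after base 5 of each site (before the last base), so after positions 96, 108.
Linear molecule, 2 cuts → 3 fragments:
  1–96 → 96 bp
  97–108 → 12 bp
  109–125 → 17 bp
Sorted largest to smallest: 96, 17, 12 bp.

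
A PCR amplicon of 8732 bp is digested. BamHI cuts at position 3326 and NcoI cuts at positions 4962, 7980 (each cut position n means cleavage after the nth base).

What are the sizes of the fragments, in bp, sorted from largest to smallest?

Combined cut positions (sorted): 3326, 4962, 7980.
Linear molecule, 3 cuts → 4 fragments:
  3326 − 0 = 3326 bp
  4962 − 3326 = 1636 bp
  7980 − 4962 = 3018 bp
  8732 − 7980 = 752 bp
Sorted largest to smallest: 3326, 3018, 1636, 752 bp.

3326, 3018, 1636, 752 bp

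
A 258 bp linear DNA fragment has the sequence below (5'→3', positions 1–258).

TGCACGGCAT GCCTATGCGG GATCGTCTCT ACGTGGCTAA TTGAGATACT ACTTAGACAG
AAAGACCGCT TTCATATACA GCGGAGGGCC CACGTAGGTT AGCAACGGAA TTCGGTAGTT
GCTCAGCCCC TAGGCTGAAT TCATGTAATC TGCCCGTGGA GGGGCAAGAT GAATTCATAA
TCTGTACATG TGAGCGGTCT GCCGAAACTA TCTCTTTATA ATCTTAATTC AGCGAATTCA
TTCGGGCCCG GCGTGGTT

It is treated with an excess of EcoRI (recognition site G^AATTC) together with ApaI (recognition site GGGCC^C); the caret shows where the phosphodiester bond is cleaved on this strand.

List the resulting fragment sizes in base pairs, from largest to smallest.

90, 63, 34, 29, 18, 14, 10 bp

EcoRI sites (GAATTC) start at positions 108, 137, 171, 234.
EcoRI cuts after the first base of each site, so after positions 108, 137, 171, 234.
ApaI sites (GGGCCC) start at positions 86, 244.
ApaI cuts after base 5 of each site (before the last base), so after positions 90, 248.
Combined cut positions: 90, 108, 137, 171, 234, 248.
Linear molecule, 6 cuts → 7 fragments:
  1–90 → 90 bp
  91–108 → 18 bp
  109–137 → 29 bp
  138–171 → 34 bp
  172–234 → 63 bp
  235–248 → 14 bp
  249–258 → 10 bp
Sorted largest to smallest: 90, 63, 34, 29, 18, 14, 10 bp.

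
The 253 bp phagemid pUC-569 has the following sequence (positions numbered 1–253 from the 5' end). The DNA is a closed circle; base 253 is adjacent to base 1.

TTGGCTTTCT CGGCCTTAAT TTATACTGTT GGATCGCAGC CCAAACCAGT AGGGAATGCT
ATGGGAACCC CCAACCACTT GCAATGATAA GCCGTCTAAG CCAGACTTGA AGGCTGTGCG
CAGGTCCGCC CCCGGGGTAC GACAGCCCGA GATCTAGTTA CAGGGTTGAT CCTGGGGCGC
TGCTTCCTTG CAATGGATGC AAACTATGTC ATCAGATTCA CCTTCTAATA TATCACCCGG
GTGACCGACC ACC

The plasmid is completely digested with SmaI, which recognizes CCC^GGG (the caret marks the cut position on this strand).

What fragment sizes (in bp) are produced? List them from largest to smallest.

148, 105 bp

SmaI sites (CCCGGG) start at positions 131, 236.
SmaI cuts after base 3 of each site, so after positions 133, 238.
Circular molecule, 2 cuts → 2 fragments:
  134–238 → 105 bp
  239–253 then 1–133 → 15 + 133 = 148 bp
Sorted largest to smallest: 148, 105 bp.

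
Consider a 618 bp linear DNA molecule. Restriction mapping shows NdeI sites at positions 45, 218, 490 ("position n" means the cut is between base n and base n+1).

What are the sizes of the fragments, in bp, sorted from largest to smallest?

Linear molecule, 3 cuts → 4 fragments:
  45 − 0 = 45 bp
  218 − 45 = 173 bp
  490 − 218 = 272 bp
  618 − 490 = 128 bp
Sorted largest to smallest: 272, 173, 128, 45 bp.

272, 173, 128, 45 bp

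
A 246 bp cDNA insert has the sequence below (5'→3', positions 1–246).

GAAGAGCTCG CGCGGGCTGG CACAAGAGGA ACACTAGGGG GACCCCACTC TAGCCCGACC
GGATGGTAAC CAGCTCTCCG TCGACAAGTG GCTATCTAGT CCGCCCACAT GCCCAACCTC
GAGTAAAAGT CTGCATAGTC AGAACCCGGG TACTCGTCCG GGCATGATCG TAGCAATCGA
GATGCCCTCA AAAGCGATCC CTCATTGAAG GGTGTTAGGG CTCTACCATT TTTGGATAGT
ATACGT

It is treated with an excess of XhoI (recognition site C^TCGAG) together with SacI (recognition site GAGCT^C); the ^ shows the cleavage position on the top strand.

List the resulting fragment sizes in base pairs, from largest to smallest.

128, 110, 8 bp

The XhoI site (CTCGAG) starts at position 118.
XhoI cuts after the first base of each site, so after position 118.
The SacI site (GAGCTC) starts at position 4.
SacI cuts after base 5 of each site (before the last base), so after position 8.
Combined cut positions: 8, 118.
Linear molecule, 2 cuts → 3 fragments:
  1–8 → 8 bp
  9–118 → 110 bp
  119–246 → 128 bp
Sorted largest to smallest: 128, 110, 8 bp.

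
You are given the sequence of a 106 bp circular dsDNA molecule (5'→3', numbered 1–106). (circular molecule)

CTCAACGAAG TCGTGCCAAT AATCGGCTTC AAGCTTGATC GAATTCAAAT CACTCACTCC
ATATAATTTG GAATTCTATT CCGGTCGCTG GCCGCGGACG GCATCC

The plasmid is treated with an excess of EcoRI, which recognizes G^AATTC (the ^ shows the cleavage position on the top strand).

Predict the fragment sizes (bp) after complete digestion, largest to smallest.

76, 30 bp

EcoRI sites (GAATTC) start at positions 41, 71.
EcoRI cuts after the first base of each site, so after positions 41, 71.
Circular molecule, 2 cuts → 2 fragments:
  42–71 → 30 bp
  72–106 then 1–41 → 35 + 41 = 76 bp
Sorted largest to smallest: 76, 30 bp.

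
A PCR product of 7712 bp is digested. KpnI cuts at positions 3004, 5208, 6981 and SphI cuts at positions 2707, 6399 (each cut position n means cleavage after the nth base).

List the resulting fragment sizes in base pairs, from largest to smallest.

Combined cut positions (sorted): 2707, 3004, 5208, 6399, 6981.
Linear molecule, 5 cuts → 6 fragments:
  2707 − 0 = 2707 bp
  3004 − 2707 = 297 bp
  5208 − 3004 = 2204 bp
  6399 − 5208 = 1191 bp
  6981 − 6399 = 582 bp
  7712 − 6981 = 731 bp
Sorted largest to smallest: 2707, 2204, 1191, 731, 582, 297 bp.

2707, 2204, 1191, 731, 582, 297 bp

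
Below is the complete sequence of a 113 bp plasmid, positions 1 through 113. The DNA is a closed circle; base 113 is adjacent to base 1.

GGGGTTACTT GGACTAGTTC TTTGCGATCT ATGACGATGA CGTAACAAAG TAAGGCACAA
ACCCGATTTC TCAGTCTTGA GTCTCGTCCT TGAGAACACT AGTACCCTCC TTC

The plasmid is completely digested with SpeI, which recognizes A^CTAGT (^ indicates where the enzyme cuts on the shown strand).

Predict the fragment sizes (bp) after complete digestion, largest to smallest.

SpeI sites (ACTAGT) start at positions 13, 98.
SpeI cuts after the first base of each site, so after positions 13, 98.
Circular molecule, 2 cuts → 2 fragments:
  14–98 → 85 bp
  99–113 then 1–13 → 15 + 13 = 28 bp
Sorted largest to smallest: 85, 28 bp.

85, 28 bp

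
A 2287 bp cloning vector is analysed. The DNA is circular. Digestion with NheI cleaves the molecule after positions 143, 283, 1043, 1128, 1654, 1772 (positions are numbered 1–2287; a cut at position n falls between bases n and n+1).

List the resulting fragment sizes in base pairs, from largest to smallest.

760, 658, 526, 140, 118, 85 bp

Circular molecule, 6 cuts → 6 fragments:
  283 − 143 = 140 bp
  1043 − 283 = 760 bp
  1128 − 1043 = 85 bp
  1654 − 1128 = 526 bp
  1772 − 1654 = 118 bp
  wrap: 2287 − 1772 + 143 = 658 bp
Sorted largest to smallest: 760, 658, 526, 140, 118, 85 bp.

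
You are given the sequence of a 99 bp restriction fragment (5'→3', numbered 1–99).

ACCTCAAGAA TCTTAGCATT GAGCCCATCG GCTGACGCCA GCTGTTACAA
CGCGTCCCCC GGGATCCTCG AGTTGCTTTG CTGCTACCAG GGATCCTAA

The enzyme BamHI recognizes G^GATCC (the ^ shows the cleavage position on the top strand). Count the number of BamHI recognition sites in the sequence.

2

GGATCC occurs starting at positions 62, 91.
BamHI cuts at 2 sites.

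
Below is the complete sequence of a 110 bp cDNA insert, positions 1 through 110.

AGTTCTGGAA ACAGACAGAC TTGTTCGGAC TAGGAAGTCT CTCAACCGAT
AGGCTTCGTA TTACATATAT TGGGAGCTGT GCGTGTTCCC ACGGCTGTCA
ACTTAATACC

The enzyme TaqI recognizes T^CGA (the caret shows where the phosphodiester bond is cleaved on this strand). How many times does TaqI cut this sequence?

0

No occurrence of TCGA is present in the sequence.
TaqI does not cut: 0 sites.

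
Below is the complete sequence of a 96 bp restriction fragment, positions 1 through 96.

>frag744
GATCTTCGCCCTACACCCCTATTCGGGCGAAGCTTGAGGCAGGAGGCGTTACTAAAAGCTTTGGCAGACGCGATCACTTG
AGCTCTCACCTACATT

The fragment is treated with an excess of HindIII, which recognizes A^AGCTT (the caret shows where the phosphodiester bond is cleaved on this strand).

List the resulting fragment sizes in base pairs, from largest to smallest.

HindIII sites (AAGCTT) start at positions 30, 56.
HindIII cuts after the first base of each site, so after positions 30, 56.
Linear molecule, 2 cuts → 3 fragments:
  1–30 → 30 bp
  31–56 → 26 bp
  57–96 → 40 bp
Sorted largest to smallest: 40, 30, 26 bp.

40, 30, 26 bp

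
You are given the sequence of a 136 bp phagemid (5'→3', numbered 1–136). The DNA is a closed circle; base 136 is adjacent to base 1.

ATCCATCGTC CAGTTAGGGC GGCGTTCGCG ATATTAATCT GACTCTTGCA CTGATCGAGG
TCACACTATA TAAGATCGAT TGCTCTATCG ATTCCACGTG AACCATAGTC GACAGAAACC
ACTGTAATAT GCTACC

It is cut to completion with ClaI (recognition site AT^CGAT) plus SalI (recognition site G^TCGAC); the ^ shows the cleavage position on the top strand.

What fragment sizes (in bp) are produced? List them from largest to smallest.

ClaI sites (ATCGAT) start at positions 75, 87.
ClaI cuts after base 2 of each site, so after positions 76, 88.
The SalI site (GTCGAC) starts at position 108.
SalI cuts after the first base of each site, so after position 108.
Combined cut positions: 76, 88, 108.
Circular molecule, 3 cuts → 3 fragments:
  77–88 → 12 bp
  89–108 → 20 bp
  109–136 then 1–76 → 28 + 76 = 104 bp
Sorted largest to smallest: 104, 20, 12 bp.

104, 20, 12 bp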